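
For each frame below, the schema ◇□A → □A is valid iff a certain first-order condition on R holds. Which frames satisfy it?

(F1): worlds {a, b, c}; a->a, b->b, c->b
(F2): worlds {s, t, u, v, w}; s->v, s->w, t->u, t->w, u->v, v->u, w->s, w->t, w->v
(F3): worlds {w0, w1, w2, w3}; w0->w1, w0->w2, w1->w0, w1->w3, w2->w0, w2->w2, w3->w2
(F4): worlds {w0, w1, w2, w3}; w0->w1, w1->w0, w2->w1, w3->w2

This is the axiom for a generalized confluence (Geach) condition; its first-order frame correspondent is ∀x ∀y ∀z ((xRy ∧ xRz) → ∃w (yRw ∧ z = w)).
(F1): holds.
(F2): fails — sRv, sRv but no w* with vRw* and v=w*.
(F3): fails — w0Rw1, w0Rw1 but no w with w1Rw and w1=w.
(F4): fails — w0Rw1, w0Rw1 but no w with w1Rw and w1=w.

(F1)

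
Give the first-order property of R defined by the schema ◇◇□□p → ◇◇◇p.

∀x ∀y (xR²y → ∃w (yR²w ∧ xR³w))

This is a Sahlqvist (Geach-type) schema ◇^2□^2p → □^0◇^3p.
Minimal-valuation argument: fix x; take any y with xR^2y and any z with xR^0z. Set V(p) to the set of worlds R-reachable from y in exactly 2 steps. Then □^2p holds at y, so the antecedent holds at x; validity forces ◇^3p at z, giving a w with zR^3w and yR^2w.
First-order correspondent: ∀x ∀y (xR²y → ∃w (yR²w ∧ xR³w)).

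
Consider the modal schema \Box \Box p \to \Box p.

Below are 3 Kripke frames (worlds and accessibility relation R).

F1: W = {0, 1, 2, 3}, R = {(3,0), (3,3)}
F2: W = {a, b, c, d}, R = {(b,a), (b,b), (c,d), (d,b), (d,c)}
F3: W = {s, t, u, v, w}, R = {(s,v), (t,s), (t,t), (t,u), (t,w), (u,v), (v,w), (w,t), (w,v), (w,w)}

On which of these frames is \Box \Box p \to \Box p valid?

F1

Frame correspondent (Sahlqvist): \forall x \forall y (Rxy \to \exists z (Rxz \wedge Rzy)) — i.e. density.
F1: holds.
F2: fails — Rcd but no z with Rcz and Rzd.
F3: fails — Ruv but no z with Ruz and Rzv.
Valid on: F1.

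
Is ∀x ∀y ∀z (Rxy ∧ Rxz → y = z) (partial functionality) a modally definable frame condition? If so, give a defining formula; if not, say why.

Yes: it is partial functionality, defined by the CD schema ◇p → □p.

Definable; ◇p → □p defines it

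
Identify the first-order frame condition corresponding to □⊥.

□⊥ is valid iff no world has any successor (otherwise □⊥ fails at any world with one).
Conversely, any frame satisfying ∀x ∀y ¬Rxy validates the schema.
Frame condition: ∀x ∀y ¬Rxy.

emptiness of R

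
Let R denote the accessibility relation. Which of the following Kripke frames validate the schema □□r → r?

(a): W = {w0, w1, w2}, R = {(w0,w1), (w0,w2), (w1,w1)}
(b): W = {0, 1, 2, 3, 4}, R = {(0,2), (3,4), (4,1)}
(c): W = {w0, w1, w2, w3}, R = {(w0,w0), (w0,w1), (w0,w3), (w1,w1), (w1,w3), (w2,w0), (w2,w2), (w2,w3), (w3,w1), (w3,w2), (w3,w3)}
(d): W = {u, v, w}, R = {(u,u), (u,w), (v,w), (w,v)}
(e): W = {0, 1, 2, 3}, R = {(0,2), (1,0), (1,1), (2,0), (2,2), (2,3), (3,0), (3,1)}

This is the axiom for a generalized confluence (Geach) condition; its first-order frame correspondent is ∀x ∃w (xR²w ∧ x = w).
(a): fails — at w0 but no w with w0R²w and w0=w.
(b): fails — at 0 but no w with 0R²w and 0=w.
(c): condition met.
(d): condition met.
(e): fails — at 3 but no w with 3R²w and 3=w.

(c), (d)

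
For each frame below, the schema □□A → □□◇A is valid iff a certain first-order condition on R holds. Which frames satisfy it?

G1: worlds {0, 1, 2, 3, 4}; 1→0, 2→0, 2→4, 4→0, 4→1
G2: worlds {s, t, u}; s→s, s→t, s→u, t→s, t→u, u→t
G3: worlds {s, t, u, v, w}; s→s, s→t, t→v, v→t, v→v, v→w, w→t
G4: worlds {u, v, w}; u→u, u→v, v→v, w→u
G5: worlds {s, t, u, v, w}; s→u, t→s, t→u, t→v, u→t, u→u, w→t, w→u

G3, G4

Frame correspondent (Sahlqvist): ∀x ∀z (xR²z → ∃w (xR²w ∧ zRw)) — i.e. a generalized confluence (Geach) condition.
G1: fails — 2R²0 but no w with 2R²w and 0Rw.
G2: fails — uR²u but no w with uR²w and uRw.
G3: holds.
G4: holds.
G5: fails — uR²v but no w* with uR²w* and vRw*.
Valid on: G3, G4.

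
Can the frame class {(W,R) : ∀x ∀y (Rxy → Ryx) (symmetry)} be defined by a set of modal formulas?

The condition is symmetry. A defining modal formula is q → □◇q.
Suppose q→□◇q is valid. Take Rxy and set V(q)={x}. Then q at x, so □◇q at x, so ◇q at y, so some z with Ryz has q; z=x, i.e. Ryx.

Yes, by q → □◇q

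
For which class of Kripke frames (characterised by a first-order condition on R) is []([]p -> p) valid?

shift-reflexivity

Suppose □(□p→p) is valid. Take Rxy and set V(p)={w : Ryw}. Then at y, □p holds; since □(□p→p) at x, □p→p at y, so p at y, i.e. Ryy.
Conversely, any frame satisfying forall x forall y (Rxy -> Ryy) validates the schema.
Frame condition: forall x forall y (Rxy -> Ryy).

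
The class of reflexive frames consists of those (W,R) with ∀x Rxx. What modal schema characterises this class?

A defining formula is □ψ → ψ (the T axiom).
Suppose □ψ→ψ is valid. At any x set V(ψ)={w : Rxw}. Then □ψ holds at x, so ψ holds at x, i.e. Rxx.

□ψ → ψ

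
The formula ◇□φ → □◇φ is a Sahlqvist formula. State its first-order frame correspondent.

convergence

This schema is the .2 axiom.
It corresponds to convergence: ∀x ∀y ∀z (Rxy ∧ Rxz → ∃w (Ryw ∧ Rzw)).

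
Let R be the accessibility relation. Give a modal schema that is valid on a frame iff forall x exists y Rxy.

□s → ◇s

The condition is seriality. The D schema □s → ◇s defines it.
Suppose □s→◇s is valid. At any x set V(s)=W. Then □s at x, so ◇s at x, so x has a successor.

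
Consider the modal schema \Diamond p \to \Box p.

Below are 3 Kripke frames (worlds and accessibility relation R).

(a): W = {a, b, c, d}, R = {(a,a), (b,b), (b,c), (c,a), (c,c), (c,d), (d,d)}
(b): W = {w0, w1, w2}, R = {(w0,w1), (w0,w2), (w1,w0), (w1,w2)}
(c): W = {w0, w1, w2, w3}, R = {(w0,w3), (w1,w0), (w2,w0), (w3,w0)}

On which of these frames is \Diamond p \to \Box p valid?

(c)

This is the axiom for partial functionality; its first-order frame correspondent is \forall x \forall y \forall z (Rxy \wedge Rxz \to y = z).
(a): fails — b sees both b and c.
(b): fails — w0 sees both w1 and w2.
(c): holds.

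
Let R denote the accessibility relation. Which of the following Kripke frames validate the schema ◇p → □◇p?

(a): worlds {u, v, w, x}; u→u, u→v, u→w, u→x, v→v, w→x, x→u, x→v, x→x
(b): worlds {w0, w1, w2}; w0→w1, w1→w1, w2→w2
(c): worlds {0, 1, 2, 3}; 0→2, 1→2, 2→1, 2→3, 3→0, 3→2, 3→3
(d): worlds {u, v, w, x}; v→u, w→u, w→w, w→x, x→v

This is the axiom for the Euclidean property; its first-order frame correspondent is ∀x ∀y ∀z (Rxy ∧ Rxz → Ryz).
(a): fails — Ruv and Ruw but not Rvw.
(b): holds.
(c): fails — R02 and R02 but not R22.
(d): fails — Rvu and Rvu but not Ruu.

(b)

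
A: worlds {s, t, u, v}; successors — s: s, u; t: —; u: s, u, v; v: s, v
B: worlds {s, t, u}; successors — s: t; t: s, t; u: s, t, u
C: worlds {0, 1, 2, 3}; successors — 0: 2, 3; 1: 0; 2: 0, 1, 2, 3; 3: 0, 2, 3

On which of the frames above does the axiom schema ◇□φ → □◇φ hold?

This is the axiom for convergence; its first-order frame correspondent is ∀x ∀y ∀z (Rxy ∧ Rxz → ∃w (Ryw ∧ Rzw)).
A: condition met.
B: condition met.
C: fails — R20 and R21 but 0 and 1 have no common successor.

A, B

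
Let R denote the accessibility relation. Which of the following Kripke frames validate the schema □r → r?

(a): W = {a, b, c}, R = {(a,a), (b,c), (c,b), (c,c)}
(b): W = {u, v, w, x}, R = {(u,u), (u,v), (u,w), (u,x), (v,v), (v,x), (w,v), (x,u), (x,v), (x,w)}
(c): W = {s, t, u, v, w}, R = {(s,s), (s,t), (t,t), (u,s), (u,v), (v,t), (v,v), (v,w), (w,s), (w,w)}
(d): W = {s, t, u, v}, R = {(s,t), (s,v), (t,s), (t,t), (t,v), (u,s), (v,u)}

none

Frame correspondent (Sahlqvist): ∀x Rxx — i.e. reflexivity.
(a): fails — world b does not see itself.
(b): fails — world w does not see itself.
(c): fails — world u does not see itself.
(d): fails — world s does not see itself.
Valid on no frame.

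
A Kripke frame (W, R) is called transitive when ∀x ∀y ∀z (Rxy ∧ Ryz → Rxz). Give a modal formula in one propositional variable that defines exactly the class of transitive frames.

This is transitivity; the standard corresponding axiom is 4: □ψ → □□ψ.
Suppose □ψ→□□ψ is valid. Take Rxy, Ryz and set V(ψ)={w : Rxw}. Then □ψ at x, so □□ψ at x, so □ψ at y, so ψ at z, i.e. Rxz.

□ψ → □□ψ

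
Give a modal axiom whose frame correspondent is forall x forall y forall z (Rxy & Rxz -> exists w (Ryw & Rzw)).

◇□p → □◇p

This is convergence; the standard corresponding axiom is .2: ◇□p → □◇p.
Suppose ◇□p→□◇p is valid. Take Rxy, Rxz and set V(p)={w : Ryw}. Then □p at y so ◇□p at x, so □◇p at x, so ◇p at z, giving w with Rzw and Ryw.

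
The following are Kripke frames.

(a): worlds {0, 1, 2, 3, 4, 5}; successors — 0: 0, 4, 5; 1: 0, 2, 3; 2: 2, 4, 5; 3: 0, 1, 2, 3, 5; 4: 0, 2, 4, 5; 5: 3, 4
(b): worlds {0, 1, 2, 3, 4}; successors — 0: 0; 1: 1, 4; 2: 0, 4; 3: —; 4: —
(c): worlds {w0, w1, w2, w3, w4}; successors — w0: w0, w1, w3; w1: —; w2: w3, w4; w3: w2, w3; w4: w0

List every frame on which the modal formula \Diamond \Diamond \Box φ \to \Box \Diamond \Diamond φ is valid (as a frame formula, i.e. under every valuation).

(a)

This is the axiom for a generalized confluence (Geach) condition; its first-order frame correspondent is \forall x \forall y \forall z ((x R^2 y \wedge xRz) \to \exists w (yRw \wedge z R^2 w)).
(a): ✓.
(b): fails — 1R²1, 1R4 but no w with 1Rw and 4R²w.
(c): fails — w0R²w0, w0Rw1 but no w with w0Rw and w1R²w.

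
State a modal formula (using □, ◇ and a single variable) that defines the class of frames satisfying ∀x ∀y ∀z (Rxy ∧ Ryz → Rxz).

□q → □□q

This is transitivity; the standard corresponding axiom is 4: □q → □□q.
Suppose □q→□□q is valid. Take Rxy, Ryz and set V(q)={w : Rxw}. Then □q at x, so □□q at x, so □q at y, so q at z, i.e. Rxz.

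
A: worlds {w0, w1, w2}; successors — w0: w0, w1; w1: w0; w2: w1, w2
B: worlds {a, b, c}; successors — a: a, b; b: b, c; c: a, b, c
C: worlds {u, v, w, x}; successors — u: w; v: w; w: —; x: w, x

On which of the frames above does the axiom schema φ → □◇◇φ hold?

This is the axiom for a generalized confluence (Geach) condition; its first-order frame correspondent is ∀x ∀z (xRz → ∃w (x = w ∧ zR²w)).
A: fails — w2Rw1 but no w with w2=w and w1R²w.
B: ✓.
C: fails — uRw but no t with u=t and wR²t.

B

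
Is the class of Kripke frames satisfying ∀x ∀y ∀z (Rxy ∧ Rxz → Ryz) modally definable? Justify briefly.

The condition is the Euclidean property. A defining modal formula is ◇q → □◇q.
Suppose ◇q→□◇q is valid. Take Rxy, Rxz and set V(q)={y}. Then ◇q at x, so □◇q at x, so ◇q at z, so some w with Rzw has q; w=y, i.e. Rzy. By symmetry of the argument, Ryz.

Yes — defined by ◇q → □◇q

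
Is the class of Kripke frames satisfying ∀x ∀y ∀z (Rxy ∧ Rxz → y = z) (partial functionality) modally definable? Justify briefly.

Yes, by ◇r → □r

The condition is partial functionality. A defining modal formula is ◇r → □r.
Suppose ◇r→□r is valid. Take Rxy, Rxz and set V(r)={y}. Then ◇r at x, so □r at x, so r at z, i.e. z=y.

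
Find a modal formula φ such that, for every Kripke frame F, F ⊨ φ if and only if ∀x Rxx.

This is reflexivity; the standard corresponding axiom is T: □p → p.
Suppose □p→p is valid. At any x set V(p)={w : Rxw}. Then □p holds at x, so p holds at x, i.e. Rxx.

□p → p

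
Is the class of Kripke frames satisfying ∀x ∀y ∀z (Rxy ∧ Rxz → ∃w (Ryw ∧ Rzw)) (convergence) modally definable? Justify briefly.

The condition is convergence. A defining modal formula is ◇□p → □◇p.
Suppose ◇□p→□◇p is valid. Take Rxy, Rxz and set V(p)={w : Ryw}. Then □p at y so ◇□p at x, so □◇p at x, so ◇p at z, giving w with Rzw and Ryw.

Definable; ◇□p → □◇p defines it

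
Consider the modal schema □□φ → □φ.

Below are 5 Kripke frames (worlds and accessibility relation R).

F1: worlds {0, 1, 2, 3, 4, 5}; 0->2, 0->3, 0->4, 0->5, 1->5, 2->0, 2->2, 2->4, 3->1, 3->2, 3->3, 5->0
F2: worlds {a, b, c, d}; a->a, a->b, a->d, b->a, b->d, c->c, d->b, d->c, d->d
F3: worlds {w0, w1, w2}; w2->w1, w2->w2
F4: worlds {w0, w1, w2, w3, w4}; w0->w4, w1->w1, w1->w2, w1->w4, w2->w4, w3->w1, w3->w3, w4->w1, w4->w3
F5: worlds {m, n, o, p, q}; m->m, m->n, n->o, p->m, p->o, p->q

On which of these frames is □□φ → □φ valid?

F2, F3

The schema corresponds to density: ∀x ∀y (Rxy → ∃z (Rxz ∧ Rzy)).
F1: fails — R50 but no z with R5z and Rz0.
F2: ✓.
F3: ✓.
F4: fails — Rw0w4 but no z with Rw0z and Rzw4.
F5: fails — Rno but no z with Rnz and Rzo.
Valid on: F2, F3.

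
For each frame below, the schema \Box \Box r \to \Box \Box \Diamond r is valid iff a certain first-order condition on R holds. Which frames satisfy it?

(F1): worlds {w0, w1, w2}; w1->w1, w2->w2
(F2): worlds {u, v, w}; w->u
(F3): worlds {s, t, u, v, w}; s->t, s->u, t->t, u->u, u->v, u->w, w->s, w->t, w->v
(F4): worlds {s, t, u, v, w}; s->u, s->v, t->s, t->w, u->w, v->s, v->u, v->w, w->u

Frame correspondent (Sahlqvist): \forall x \forall z (x R^2 z \to \exists w (x R^2 w \wedge zRw)) — i.e. a generalized confluence (Geach) condition.
(F1): satisfies the condition.
(F2): satisfies the condition.
(F3): fails — sR²v but no w* with sR²w* and vRw*.
(F4): fails — tR²u but no w* with tR²w* and uRw*.

(F1), (F2)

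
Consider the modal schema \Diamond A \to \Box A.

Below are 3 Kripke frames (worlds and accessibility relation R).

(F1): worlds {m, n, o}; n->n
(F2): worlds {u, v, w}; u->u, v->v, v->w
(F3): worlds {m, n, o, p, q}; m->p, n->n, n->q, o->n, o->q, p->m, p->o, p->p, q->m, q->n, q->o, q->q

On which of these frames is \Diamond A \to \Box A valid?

This is the axiom for partial functionality; its first-order frame correspondent is \forall x \forall y \forall z (Rxy \wedge Rxz \to y = z).
(F1): satisfies the condition.
(F2): fails — v sees both v and w.
(F3): fails — n sees both n and q.
Valid on: (F1).

(F1)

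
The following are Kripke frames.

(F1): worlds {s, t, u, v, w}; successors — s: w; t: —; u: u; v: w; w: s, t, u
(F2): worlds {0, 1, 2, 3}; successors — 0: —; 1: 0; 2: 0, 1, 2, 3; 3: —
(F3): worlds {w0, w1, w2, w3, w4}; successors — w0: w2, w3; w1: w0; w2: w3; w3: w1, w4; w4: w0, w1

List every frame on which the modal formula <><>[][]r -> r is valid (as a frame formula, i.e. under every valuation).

none

The schema corresponds to a generalized confluence (Geach) condition: forall x forall y (x R^2 y -> exists w (y R^2 w & x = w)).
(F1): fails — sR²t but no w* with tR²w* and s=w*.
(F2): fails — 2R²0 but no w with 0R²w and 2=w.
(F3): fails — w0R²w1 but no w with w1R²w and w0=w.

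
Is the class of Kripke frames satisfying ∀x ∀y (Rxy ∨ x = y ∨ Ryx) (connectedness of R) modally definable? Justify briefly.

No — not modally definable

If a class were modally definable it would be closed under disjoint unions (Goldblatt–Thomason).
Take 4 disjoint single-world reflexive frames: each is trivially connected, but their disjoint union has 4 worlds with no edge between distinct components, so it is not connected.
So the class is not modally definable.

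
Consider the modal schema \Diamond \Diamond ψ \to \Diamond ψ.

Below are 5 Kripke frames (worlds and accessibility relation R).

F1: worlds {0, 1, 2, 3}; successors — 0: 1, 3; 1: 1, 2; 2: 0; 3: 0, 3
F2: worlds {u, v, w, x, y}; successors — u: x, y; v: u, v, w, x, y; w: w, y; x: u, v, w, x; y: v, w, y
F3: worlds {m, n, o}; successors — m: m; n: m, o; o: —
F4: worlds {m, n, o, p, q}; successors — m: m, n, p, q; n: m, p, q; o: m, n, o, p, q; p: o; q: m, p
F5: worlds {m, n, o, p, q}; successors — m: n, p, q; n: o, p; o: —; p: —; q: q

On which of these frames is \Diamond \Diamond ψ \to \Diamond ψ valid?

The schema corresponds to transitivity: \forall x \forall y \forall z (Rxy \wedge Ryz \to Rxz).
F1: fails — R12 and R20 but not R10.
F2: fails — Rxw and Rwy but not Rxy.
F3: ✓.
F4: fails — Rpo and Rom but not Rpm.
F5: fails — Rmn and Rno but not Rmo.

F3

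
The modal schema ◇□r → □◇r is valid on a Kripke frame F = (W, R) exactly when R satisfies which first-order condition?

This is the .2 axiom.
It corresponds to convergence: ∀x ∀y ∀z (Rxy ∧ Rxz → ∃w (Ryw ∧ Rzw)).

convergence: ∀x ∀y ∀z (Rxy ∧ Rxz → ∃w (Ryw ∧ Rzw))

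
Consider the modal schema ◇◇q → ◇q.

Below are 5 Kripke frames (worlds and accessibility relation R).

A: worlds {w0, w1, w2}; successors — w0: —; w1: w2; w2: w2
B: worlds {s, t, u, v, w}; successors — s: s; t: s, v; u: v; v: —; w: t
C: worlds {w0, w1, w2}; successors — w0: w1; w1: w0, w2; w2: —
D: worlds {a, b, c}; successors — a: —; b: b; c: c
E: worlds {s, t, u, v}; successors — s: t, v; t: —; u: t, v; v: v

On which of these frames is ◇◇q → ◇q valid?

A, D, E

The schema corresponds to transitivity: ∀x ∀y ∀z (Rxy ∧ Ryz → Rxz).
A: condition met.
B: fails — Rwt and Rtv but not Rwv.
C: fails — Rw0w1 and Rw1w2 but not Rw0w2.
D: condition met.
E: condition met.
Valid on: A, D, E.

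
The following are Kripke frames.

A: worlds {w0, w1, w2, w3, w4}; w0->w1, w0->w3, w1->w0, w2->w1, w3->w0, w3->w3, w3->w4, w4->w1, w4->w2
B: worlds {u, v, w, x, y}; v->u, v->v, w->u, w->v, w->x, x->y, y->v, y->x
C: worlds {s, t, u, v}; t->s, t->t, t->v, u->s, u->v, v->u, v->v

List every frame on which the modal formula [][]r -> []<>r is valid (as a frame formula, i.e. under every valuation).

A

The schema corresponds to a generalized confluence (Geach) condition: forall x forall z (xRz -> exists w (x R^2 w & zRw)).
A: condition met.
B: fails — vRu but no t with vR²t and uRt.
C: fails — tRs but no w with tR²w and sRw.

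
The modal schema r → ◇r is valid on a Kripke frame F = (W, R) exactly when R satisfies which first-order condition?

This is frame-equivalent to □r → r (substitute ¬r for r and contrapose).
Suppose □r→r is valid. At any x set V(r)={w : Rxw}. Then □r holds at x, so r holds at x, i.e. Rxx.

reflexivity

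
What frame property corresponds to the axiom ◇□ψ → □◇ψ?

Convergence

Suppose ◇□ψ→□◇ψ is valid. Take Rxy, Rxz and set V(ψ)={w : Ryw}. Then □ψ at y so ◇□ψ at x, so □◇ψ at x, so ◇ψ at z, giving w with Rzw and Ryw.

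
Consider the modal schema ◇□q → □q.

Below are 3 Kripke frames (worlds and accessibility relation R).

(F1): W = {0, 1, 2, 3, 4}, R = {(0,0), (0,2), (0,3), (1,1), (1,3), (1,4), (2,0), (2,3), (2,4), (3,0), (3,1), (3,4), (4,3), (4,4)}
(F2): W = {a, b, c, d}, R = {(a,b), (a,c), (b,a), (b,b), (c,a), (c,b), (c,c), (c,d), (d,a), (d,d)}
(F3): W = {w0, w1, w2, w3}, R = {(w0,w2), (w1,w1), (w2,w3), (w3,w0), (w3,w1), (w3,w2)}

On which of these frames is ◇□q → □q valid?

none

Frame correspondent (Sahlqvist): ∀x ∀y ∀z (Rxy ∧ Rxz → Ryz) — i.e. the Euclidean property.
(F1): fails — R02 and R02 but not R22.
(F2): fails — Rab and Rac but not Rbc.
(F3): fails — Rw0w2 and Rw0w2 but not Rw2w2.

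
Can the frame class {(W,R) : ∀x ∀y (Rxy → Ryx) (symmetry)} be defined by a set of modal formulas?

Yes — defined by p → □◇p

The condition is symmetry. A defining modal formula is p → □◇p.
Suppose p→□◇p is valid. Take Rxy and set V(p)={x}. Then p at x, so □◇p at x, so ◇p at y, so some z with Ryz has p; z=x, i.e. Ryx.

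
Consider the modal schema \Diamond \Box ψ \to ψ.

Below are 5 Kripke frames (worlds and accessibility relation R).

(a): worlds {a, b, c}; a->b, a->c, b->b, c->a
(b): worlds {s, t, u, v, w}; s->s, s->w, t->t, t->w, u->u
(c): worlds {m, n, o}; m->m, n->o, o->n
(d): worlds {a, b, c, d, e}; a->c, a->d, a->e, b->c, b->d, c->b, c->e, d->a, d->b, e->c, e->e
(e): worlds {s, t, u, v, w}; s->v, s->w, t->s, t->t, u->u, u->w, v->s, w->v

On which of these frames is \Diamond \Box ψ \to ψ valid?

(c)

This is the axiom for symmetry; its first-order frame correspondent is \forall x \forall y (Rxy \to Ryx).
(a): fails — Rab but not Rba.
(b): fails — Rtw but not Rwt.
(c): satisfies the condition.
(d): fails — Rae but not Rea.
(e): fails — Ruw but not Rwu.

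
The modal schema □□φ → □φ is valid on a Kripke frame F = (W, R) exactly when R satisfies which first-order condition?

Density

Suppose □□φ→□φ is valid. Take Rxy and set V(φ)={w : xR²w}. Then □□φ at x, so □φ at x, so φ at y, i.e. ∃z(Rxz∧Rzy).
The converse is a direct semantic check.
So the correspondent is density.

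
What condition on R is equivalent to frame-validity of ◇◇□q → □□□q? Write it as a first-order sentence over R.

This is a Sahlqvist (Geach-type) schema ◇^2□^1q → □^3◇^0q.
Minimal-valuation argument: fix x; take any y with xR^2y and any z with xR^3z. Set V(q) to the set of worlds R-reachable from y in exactly 1 step. Then □^1q holds at y, so the antecedent holds at x; validity forces ◇^0q at z, giving a w with zR^0w and yR^1w.
First-order correspondent: ∀x ∀y ∀z ((xR²y ∧ xR³z) → ∃w (yRw ∧ z = w)).

∀x ∀y ∀z ((xR²y ∧ xR³z) → ∃w (yRw ∧ z = w))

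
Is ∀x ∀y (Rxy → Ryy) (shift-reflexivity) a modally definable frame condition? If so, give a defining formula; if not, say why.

Definable; □(□p → p) defines it

Yes: it is shift-reflexivity, defined by the T□ schema □(□p → p).
Suppose □(□p→p) is valid. Take Rxy and set V(p)={w : Ryw}. Then at y, □p holds; since □(□p→p) at x, □p→p at y, so p at y, i.e. Ryy.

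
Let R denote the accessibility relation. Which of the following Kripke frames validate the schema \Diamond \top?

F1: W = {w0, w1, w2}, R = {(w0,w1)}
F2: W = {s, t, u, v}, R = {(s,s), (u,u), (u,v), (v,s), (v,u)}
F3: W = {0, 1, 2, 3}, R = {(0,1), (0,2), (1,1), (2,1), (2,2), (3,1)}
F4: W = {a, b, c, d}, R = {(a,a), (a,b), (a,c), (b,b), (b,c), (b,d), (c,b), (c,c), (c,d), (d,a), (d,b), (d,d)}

The schema corresponds to seriality: \forall x \exists y Rxy.
F1: fails — world w1 has no successor.
F2: fails — world t has no successor.
F3: holds.
F4: holds.
Valid on: F3, F4.

F3, F4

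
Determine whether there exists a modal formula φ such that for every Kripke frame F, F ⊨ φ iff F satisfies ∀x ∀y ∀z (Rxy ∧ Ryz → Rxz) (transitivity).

Definable; □p → □□p defines it

Yes: it is transitivity, defined by the 4 schema □p → □□p.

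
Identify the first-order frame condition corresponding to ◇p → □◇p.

Suppose ◇p→□◇p is valid. Take Rxy, Rxz and set V(p)={y}. Then ◇p at x, so □◇p at x, so ◇p at z, so some w with Rzw has p; w=y, i.e. Rzy. By symmetry of the argument, Ryz.
Conversely, any frame satisfying ∀x ∀y ∀z (Rxy ∧ Rxz → Ryz) validates the schema.
Frame condition: ∀x ∀y ∀z (Rxy ∧ Rxz → Ryz).

the Euclidean property: ∀x ∀y ∀z (Rxy ∧ Rxz → Ryz)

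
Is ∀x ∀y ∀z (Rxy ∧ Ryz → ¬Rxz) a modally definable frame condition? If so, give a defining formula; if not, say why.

Any modally definable frame class is closed under surjective bounded morphisms.
The 3-cycle (worlds s,t,u with s→t→u→s) is intransitive. Mapping every world to a single reflexive point • is a surjective bounded morphism; the reflexive point is not intransitive (R••∧R•• but R••).
So the class is not modally definable.

Not modally definable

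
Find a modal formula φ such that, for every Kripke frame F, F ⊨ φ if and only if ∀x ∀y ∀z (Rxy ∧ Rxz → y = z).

◇r → □r

A defining formula is ◇r → □r (the CD axiom).
Suppose ◇r→□r is valid. Take Rxy, Rxz and set V(r)={y}. Then ◇r at x, so □r at x, so r at z, i.e. z=y.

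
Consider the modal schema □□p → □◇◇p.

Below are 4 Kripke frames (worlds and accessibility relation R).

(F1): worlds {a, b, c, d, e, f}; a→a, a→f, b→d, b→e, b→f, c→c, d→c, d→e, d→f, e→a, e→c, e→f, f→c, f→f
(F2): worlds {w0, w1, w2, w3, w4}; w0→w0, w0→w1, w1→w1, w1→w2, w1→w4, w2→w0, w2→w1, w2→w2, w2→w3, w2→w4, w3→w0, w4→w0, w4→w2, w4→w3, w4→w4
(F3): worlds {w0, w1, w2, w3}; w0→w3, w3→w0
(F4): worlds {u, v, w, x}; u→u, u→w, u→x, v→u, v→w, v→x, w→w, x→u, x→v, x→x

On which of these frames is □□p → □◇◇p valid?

This is the axiom for a generalized confluence (Geach) condition; its first-order frame correspondent is ∀x ∀z (xRz → ∃w (xR²w ∧ zR²w)).
(F1): condition met.
(F2): condition met.
(F3): fails — w0Rw3 but no w with w0R²w and w3R²w.
(F4): condition met.
Valid on: (F1), (F2), (F4).

(F1), (F2), (F4)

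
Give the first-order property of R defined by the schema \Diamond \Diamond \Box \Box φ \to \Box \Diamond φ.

\forall x \forall y \forall z ((x R^2 y \wedge xRz) \to \exists w (y R^2 w \wedge zRw))

This is a Sahlqvist (Geach-type) schema ◇^2□^2φ → □^1◇^1φ.
Minimal-valuation argument: fix x; take any y with xR^2y and any z with xR^1z. Set V(φ) to the set of worlds R-reachable from y in exactly 2 steps. Then □^2φ holds at y, so the antecedent holds at x; validity forces ◇^1φ at z, giving a w with zR^1w and yR^2w.
First-order correspondent: \forall x \forall y \forall z ((x R^2 y \wedge xRz) \to \exists w (y R^2 w \wedge zRw)).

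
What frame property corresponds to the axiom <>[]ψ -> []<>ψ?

This is the .2 axiom.
Its frame correspondent is convergence — forall x forall y forall z (Rxy & Rxz -> exists w (Ryw & Rzw)).

convergence: forall x forall y forall z (Rxy & Rxz -> exists w (Ryw & Rzw))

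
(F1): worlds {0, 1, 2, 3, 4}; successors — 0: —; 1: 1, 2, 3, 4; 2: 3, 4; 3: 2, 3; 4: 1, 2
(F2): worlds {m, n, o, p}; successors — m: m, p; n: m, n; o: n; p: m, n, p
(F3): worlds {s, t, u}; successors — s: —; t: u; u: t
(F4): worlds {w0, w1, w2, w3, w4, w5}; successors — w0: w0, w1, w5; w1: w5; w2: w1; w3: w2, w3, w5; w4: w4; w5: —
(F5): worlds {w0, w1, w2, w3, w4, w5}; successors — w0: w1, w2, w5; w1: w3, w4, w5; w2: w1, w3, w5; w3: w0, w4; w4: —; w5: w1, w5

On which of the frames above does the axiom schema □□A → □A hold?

(F2)

This is the axiom for density; its first-order frame correspondent is ∀x ∀y (Rxy → ∃z (Rxz ∧ Rzy)).
(F1): fails — R24 but no z with R2z and Rz4.
(F2): ✓.
(F3): fails — Rtu but no z with Rtz and Rzu.
(F4): fails — Rw1w5 but no z with Rw1z and Rzw5.
(F5): fails — Rw1w3 but no z with Rw1z and Rzw3.
Valid on: (F2).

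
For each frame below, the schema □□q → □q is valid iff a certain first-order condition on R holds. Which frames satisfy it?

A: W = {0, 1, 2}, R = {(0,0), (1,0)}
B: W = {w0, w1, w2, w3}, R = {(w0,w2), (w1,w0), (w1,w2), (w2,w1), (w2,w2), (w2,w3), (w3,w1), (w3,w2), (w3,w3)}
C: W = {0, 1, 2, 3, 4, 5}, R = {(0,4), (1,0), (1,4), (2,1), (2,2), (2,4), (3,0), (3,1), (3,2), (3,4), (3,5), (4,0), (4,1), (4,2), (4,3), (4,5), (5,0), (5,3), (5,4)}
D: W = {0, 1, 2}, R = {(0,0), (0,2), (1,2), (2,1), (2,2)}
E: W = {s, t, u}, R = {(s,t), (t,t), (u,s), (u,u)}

A, D, E

This is the axiom for density; its first-order frame correspondent is ∀x ∀y (Rxy → ∃z (Rxz ∧ Rzy)).
A: ✓.
B: fails — Rw1w0 but no z with Rw1z and Rzw0.
C: fails — R04 but no z with R0z and Rz4.
D: ✓.
E: ✓.
Valid on: A, D, E.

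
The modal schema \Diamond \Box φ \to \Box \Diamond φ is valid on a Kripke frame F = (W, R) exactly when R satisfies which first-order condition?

convergence

Suppose ◇□φ→□◇φ is valid. Take Rxy, Rxz and set V(φ)={w : Ryw}. Then □φ at y so ◇□φ at x, so □◇φ at x, so ◇φ at z, giving w with Rzw and Ryw.
The converse is a direct semantic check.
So the correspondent is convergence.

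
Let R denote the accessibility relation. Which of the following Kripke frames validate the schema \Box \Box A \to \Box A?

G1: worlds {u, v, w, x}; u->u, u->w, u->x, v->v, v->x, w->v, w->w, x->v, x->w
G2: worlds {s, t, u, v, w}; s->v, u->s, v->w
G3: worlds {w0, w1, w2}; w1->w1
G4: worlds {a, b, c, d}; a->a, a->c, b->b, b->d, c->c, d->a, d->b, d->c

The schema corresponds to density: \forall x \forall y (Rxy \to \exists z (Rxz \wedge Rzy)).
G1: holds.
G2: fails — Rus but no z with Ruz and Rzs.
G3: holds.
G4: holds.

G1, G3, G4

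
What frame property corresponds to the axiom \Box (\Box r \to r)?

shift-reflexivity

This schema is the T□ axiom.
Its frame correspondent is shift-reflexivity — \forall x \forall y (Rxy \to Ryy).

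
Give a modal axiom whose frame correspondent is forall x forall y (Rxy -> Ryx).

s → □◇s

A defining formula is s → □◇s (the B axiom).
Suppose s→□◇s is valid. Take Rxy and set V(s)={x}. Then s at x, so □◇s at x, so ◇s at y, so some z with Ryz has s; z=x, i.e. Ryx.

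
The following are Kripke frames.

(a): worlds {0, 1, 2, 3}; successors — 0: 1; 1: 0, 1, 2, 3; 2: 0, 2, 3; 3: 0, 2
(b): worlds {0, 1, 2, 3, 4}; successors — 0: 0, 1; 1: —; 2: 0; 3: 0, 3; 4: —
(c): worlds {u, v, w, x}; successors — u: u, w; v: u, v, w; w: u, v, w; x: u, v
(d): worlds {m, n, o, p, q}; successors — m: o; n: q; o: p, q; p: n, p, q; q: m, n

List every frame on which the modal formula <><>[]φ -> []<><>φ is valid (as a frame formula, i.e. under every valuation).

(a), (c)

The schema corresponds to a generalized confluence (Geach) condition: forall x forall y forall z ((x R^2 y & xRz) -> exists w (yRw & z R^2 w)).
(a): holds.
(b): fails — 0R²0, 0R1 but no w with 0Rw and 1R²w.
(c): holds.
(d): fails — oR²m, oRp but no w with mRw and pR²w.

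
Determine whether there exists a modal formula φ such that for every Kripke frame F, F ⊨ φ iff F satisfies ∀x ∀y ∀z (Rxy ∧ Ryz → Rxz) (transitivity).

The condition is transitivity. A defining modal formula is □p → □□p.
Suppose □p→□□p is valid. Take Rxy, Ryz and set V(p)={w : Rxw}. Then □p at x, so □□p at x, so □p at y, so p at z, i.e. Rxz.

Definable; □p → □□p defines it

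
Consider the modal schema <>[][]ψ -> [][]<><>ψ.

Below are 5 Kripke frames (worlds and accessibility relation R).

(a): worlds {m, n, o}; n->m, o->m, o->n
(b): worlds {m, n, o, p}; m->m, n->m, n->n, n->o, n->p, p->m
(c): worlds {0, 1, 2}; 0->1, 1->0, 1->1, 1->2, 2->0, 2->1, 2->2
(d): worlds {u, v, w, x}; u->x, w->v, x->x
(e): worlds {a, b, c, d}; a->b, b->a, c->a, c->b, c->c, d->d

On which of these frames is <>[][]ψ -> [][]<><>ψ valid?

(c), (d)

This is the axiom for a generalized confluence (Geach) condition; its first-order frame correspondent is forall x forall y forall z ((xRy & x R^2 z) -> exists w (y R^2 w & z R^2 w)).
(a): fails — oRm, oR²m but no w with mR²w and mR²w.
(b): fails — nRm, nR²o but no w with mR²w and oR²w.
(c): satisfies the condition.
(d): satisfies the condition.
(e): fails — aRb, aR²a but no w with bR²w and aR²w.
Valid on: (c), (d).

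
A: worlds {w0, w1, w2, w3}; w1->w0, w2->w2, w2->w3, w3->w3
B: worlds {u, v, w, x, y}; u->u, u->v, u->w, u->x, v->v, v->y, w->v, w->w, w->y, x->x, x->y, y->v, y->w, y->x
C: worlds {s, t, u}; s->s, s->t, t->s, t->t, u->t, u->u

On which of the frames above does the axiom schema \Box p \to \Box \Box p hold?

Frame correspondent (Sahlqvist): \forall x \forall y \forall z (Rxy \wedge Ryz \to Rxz) — i.e. transitivity.
A: satisfies the condition.
B: fails — Ruv and Rvy but not Ruy.
C: fails — Rut and Rts but not Rus.

A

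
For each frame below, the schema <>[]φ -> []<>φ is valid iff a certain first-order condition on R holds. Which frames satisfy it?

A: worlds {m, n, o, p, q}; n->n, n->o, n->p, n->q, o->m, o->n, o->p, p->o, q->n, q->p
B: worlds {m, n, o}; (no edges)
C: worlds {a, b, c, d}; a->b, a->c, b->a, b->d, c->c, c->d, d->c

B, C

Frame correspondent (Sahlqvist): forall x forall y forall z (Rxy & Rxz -> exists w (Ryw & Rzw)) — i.e. convergence.
A: fails — Rno and Rnp but o and p have no common successor.
B: ✓.
C: ✓.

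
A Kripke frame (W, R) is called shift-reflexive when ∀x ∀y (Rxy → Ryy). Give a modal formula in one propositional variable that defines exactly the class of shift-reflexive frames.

□(□s → s)

The condition is shift-reflexivity. The T□ schema □(□s → s) defines it.
Suppose □(□s→s) is valid. Take Rxy and set V(s)={w : Ryw}. Then at y, □s holds; since □(□s→s) at x, □s→s at y, so s at y, i.e. Ryy.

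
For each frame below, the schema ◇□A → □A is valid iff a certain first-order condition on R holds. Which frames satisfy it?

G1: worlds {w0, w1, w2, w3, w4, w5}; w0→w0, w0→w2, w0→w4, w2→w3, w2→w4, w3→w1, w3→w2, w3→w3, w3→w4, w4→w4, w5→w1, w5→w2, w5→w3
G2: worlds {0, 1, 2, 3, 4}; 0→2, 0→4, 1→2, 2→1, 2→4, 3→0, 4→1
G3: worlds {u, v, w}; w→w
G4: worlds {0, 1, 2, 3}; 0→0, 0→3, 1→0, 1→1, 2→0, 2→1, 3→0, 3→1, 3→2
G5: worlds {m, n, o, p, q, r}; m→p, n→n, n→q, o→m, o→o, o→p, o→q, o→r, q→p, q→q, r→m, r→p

G3

The schema corresponds to a generalized confluence (Geach) condition: ∀x ∀y ∀z ((xRy ∧ xRz) → ∃w (yRw ∧ z = w)).
G1: fails — w0Rw2, w0Rw0 but no w with w2Rw and w0=w.
G2: fails — 0R2, 0R2 but no w with 2Rw and 2=w.
G3: holds.
G4: fails — 0R3, 0R3 but no w with 3Rw and 3=w.
G5: fails — mRp, mRp but no w with pRw and p=w.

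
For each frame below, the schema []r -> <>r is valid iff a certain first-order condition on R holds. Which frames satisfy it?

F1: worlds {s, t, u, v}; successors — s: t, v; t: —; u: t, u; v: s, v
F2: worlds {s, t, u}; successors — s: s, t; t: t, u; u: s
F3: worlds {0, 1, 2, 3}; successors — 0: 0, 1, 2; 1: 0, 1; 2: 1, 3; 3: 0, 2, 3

Frame correspondent (Sahlqvist): forall x exists y Rxy — i.e. seriality.
F1: fails — world t has no successor.
F2: satisfies the condition.
F3: satisfies the condition.

F2, F3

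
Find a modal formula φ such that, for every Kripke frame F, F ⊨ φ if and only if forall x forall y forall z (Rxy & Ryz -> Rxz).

□p → □□p

The condition is transitivity. The 4 schema □p → □□p defines it.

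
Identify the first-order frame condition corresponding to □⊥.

□⊥ is valid iff no world has any successor (otherwise □⊥ fails at any world with one).

emptiness of R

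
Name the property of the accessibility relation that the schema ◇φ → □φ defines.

partial functionality: ∀x ∀y ∀z (Rxy ∧ Rxz → y = z)

Suppose ◇φ→□φ is valid. Take Rxy, Rxz and set V(φ)={y}. Then ◇φ at x, so □φ at x, so φ at z, i.e. z=y.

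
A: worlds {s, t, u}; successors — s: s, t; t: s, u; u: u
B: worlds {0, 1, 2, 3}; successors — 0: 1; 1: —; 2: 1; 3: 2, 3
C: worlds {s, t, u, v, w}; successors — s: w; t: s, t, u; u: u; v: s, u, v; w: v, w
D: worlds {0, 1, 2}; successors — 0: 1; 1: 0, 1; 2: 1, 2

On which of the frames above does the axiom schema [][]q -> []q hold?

The schema corresponds to density: forall x forall y (Rxy -> exists z (Rxz & Rzy)).
A: ✓.
B: fails — R01 but no z with R0z and Rz1.
C: ✓.
D: ✓.

A, C, D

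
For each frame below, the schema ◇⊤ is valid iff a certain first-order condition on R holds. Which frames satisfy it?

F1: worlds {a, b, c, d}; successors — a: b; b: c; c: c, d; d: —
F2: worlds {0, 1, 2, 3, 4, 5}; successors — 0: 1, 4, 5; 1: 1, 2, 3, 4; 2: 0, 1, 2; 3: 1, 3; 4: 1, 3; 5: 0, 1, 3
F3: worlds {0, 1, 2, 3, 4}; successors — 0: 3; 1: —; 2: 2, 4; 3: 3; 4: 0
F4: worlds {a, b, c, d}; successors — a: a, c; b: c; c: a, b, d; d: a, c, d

This is the axiom for seriality; its first-order frame correspondent is ∀x ∃y Rxy.
F1: fails — world d has no successor.
F2: holds.
F3: fails — world 1 has no successor.
F4: holds.

F2, F4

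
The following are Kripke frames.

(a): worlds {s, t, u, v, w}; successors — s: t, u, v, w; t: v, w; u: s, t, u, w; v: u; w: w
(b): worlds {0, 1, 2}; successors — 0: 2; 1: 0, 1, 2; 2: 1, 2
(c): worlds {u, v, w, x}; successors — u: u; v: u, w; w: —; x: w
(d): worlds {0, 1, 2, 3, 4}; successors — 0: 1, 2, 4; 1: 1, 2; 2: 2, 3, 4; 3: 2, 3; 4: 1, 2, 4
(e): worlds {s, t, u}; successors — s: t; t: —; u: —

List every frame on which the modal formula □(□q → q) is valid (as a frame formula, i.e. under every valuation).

This is the axiom for shift-reflexivity; its first-order frame correspondent is ∀x ∀y (Rxy → Ryy).
(a): fails — Rtv but not Rvv.
(b): fails — R10 but not R00.
(c): fails — Rxw but not Rww.
(d): satisfies the condition.
(e): fails — Rst but not Rtt.

(d)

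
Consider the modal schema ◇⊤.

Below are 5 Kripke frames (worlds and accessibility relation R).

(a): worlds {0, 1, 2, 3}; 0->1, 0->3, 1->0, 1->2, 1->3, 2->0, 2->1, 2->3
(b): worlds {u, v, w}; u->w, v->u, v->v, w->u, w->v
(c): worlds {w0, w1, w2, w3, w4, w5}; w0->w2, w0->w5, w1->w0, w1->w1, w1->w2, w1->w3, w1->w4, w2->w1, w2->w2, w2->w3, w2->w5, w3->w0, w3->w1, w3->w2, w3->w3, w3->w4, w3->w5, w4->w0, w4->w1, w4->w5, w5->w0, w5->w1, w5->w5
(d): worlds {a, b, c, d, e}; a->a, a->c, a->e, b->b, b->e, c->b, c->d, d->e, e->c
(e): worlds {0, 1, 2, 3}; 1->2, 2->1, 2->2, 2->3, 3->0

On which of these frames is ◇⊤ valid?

(b), (c), (d)

The schema corresponds to seriality: ∀x ∃y Rxy.
(a): fails — world 3 has no successor.
(b): ✓.
(c): ✓.
(d): ✓.
(e): fails — world 0 has no successor.
Valid on: (b), (c), (d).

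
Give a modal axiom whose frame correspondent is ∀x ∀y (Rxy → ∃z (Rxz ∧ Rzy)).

A defining formula is □□r → □r (the C4 axiom).
Suppose □□r→□r is valid. Take Rxy and set V(r)={w : xR²w}. Then □□r at x, so □r at x, so r at y, i.e. ∃z(Rxz∧Rzy).

□□r → □r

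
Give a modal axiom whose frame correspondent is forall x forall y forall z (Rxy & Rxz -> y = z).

The condition is partial functionality. The CD schema ◇s → □s defines it.
Suppose ◇s→□s is valid. Take Rxy, Rxz and set V(s)={y}. Then ◇s at x, so □s at x, so s at z, i.e. z=y.

◇s → □s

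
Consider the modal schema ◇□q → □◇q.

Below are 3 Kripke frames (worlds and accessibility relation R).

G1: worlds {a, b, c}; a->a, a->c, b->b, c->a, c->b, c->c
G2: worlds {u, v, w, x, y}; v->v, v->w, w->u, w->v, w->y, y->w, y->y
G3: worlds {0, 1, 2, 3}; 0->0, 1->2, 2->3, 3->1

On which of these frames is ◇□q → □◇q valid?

This is the axiom for convergence; its first-order frame correspondent is ∀x ∀y ∀z (Rxy ∧ Rxz → ∃w (Ryw ∧ Rzw)).
G1: fails — Rcb and Rca but b and a have no common successor.
G2: fails — Rwu and Rwu but u and u have no common successor.
G3: ✓.

G3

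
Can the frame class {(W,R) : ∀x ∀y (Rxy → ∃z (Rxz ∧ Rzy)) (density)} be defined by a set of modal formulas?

This is a Sahlqvist condition; the C4 axiom □□q → □q defines it.
Suppose □□q→□q is valid. Take Rxy and set V(q)={w : xR²w}. Then □□q at x, so □q at x, so q at y, i.e. ∃z(Rxz∧Rzy).

Definable; □□q → □q defines it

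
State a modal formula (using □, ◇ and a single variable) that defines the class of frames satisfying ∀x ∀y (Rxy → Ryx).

r → □◇r

A defining formula is r → □◇r (the B axiom).
Suppose r→□◇r is valid. Take Rxy and set V(r)={x}. Then r at x, so □◇r at x, so ◇r at y, so some z with Ryz has r; z=x, i.e. Ryx.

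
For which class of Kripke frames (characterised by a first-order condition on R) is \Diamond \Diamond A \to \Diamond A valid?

transitivity: \forall x \forall y \forall z (Rxy \wedge Ryz \to Rxz)

This schema is equivalent to the 4 axiom □A → □□A.
Its frame correspondent is transitivity — \forall x \forall y \forall z (Rxy \wedge Ryz \to Rxz).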